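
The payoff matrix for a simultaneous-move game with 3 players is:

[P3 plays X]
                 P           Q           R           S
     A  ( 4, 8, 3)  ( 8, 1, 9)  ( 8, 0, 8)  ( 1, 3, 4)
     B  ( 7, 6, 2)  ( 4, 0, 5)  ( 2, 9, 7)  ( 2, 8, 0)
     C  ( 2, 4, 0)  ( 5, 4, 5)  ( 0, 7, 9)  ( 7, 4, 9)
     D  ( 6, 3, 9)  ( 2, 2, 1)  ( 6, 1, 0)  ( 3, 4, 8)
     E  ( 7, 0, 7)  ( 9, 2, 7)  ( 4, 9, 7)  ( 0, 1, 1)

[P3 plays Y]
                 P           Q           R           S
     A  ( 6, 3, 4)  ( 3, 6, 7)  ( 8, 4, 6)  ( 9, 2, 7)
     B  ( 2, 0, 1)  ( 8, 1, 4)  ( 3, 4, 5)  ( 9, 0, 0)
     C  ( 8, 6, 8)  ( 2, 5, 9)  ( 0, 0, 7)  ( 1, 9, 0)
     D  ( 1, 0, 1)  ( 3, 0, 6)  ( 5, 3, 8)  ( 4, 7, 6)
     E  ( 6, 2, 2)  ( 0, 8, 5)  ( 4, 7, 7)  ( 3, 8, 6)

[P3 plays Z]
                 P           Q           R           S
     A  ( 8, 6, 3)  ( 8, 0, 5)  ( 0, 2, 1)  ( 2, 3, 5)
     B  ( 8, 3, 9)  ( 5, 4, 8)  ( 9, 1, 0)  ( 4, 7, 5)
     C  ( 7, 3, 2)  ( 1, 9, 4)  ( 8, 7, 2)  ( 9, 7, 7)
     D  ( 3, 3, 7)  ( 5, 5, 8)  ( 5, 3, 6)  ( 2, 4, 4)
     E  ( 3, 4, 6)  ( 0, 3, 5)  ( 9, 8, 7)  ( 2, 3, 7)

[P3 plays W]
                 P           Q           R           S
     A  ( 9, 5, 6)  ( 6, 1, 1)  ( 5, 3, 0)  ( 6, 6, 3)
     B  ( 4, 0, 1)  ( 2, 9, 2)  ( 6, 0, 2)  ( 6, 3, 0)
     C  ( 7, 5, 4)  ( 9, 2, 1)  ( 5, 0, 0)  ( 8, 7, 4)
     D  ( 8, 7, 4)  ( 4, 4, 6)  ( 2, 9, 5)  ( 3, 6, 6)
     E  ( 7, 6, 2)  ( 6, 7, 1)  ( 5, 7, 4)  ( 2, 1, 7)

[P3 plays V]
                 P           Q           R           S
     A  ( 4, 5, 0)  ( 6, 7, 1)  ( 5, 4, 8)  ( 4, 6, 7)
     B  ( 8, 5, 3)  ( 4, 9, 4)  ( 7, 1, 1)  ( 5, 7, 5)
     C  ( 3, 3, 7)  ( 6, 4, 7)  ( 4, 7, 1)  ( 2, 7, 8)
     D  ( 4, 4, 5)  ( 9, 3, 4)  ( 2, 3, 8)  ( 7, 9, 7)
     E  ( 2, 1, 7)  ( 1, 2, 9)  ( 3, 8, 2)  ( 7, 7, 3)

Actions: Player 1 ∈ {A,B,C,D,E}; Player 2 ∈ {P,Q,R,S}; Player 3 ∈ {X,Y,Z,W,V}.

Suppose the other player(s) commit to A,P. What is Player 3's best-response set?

u_3(X vs A,P) = 3
u_3(Y vs A,P) = 4
u_3(Z vs A,P) = 3
u_3(W vs A,P) = 6
u_3(V vs A,P) = 0
max payoff 6 at {W}

BR_3 = {W}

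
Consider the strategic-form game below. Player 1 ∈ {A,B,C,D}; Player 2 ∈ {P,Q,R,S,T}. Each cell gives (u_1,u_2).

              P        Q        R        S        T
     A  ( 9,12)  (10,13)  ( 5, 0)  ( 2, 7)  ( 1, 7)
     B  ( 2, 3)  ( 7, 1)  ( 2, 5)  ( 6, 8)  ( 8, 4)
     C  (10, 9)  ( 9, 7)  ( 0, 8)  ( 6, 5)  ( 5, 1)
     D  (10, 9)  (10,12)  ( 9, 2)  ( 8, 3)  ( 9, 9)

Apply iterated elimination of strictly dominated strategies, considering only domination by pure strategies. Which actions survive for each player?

Survivors P1:{A,C,D} P2:{P,Q}

P1 drop B (D beats it: P:10>2 Q:10>7 R:9>2 S:8>6 T:9>8)
P2 drop R (P beats it: A:12>0 C:9>8 D:9>2)
P2 drop S (P beats it: A:12>7 C:9>5 D:9>3)
P2 drop T (Q beats it: A:13>7 C:7>1 D:12>9)
P1→{A,C,D} P2→{P,Q}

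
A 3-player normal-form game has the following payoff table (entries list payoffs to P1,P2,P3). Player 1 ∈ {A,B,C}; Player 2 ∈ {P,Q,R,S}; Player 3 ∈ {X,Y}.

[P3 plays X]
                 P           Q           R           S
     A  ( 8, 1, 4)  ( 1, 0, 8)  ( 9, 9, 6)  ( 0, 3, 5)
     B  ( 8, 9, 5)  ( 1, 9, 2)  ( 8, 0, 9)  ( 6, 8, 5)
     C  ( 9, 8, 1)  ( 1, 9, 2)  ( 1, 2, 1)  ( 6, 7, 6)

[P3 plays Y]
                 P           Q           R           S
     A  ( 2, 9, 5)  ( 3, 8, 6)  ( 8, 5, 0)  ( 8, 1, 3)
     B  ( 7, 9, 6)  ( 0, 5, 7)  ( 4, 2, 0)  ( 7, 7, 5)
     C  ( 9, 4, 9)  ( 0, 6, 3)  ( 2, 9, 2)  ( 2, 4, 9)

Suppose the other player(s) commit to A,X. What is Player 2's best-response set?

u_2(P vs A,X) = 1
u_2(Q vs A,X) = 0
u_2(R vs A,X) = 9
u_2(S vs A,X) = 3
max payoff 9 at {R}

P2 best: {R}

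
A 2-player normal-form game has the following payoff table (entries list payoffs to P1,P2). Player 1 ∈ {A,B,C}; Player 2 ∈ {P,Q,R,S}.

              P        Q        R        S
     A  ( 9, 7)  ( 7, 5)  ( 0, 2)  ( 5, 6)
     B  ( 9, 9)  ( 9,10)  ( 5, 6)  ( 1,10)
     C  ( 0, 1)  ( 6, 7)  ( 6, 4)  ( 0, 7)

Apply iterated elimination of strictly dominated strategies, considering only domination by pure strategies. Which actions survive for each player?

P2 drop R (Q beats it: A:5>2 B:10>6 C:7>4)
P1 drop C (A beats it: P:9>0 Q:7>6 S:5>0)
P1→{A,B} P2→{P,Q,S}

Remaining: P1:{A,B} P2:{P,Q,S}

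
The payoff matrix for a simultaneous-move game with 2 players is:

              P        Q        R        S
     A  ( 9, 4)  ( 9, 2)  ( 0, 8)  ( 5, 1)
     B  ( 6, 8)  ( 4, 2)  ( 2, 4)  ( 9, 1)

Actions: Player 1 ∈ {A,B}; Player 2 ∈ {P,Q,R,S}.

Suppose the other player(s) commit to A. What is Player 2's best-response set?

BR_2 = {R}

u_2(P vs A) = 4
u_2(Q vs A) = 2
u_2(R vs A) = 8
u_2(S vs A) = 1
max payoff 8 at {R}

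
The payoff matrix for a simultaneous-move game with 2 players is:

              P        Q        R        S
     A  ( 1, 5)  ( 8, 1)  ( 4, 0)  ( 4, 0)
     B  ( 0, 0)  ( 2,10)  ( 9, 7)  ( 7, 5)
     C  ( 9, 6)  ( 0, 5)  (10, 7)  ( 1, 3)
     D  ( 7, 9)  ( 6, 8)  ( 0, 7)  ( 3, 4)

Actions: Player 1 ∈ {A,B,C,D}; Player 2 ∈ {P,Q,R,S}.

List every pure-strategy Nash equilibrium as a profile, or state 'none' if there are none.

(A,P): not NE [P1→C gives 9>1]
(A,Q): not NE [P2→P gives 5>1]
(A,R): not NE [P1→C gives 10>4; P2→P gives 5>0]
(A,S): not NE [P1→B gives 7>4; P2→P gives 5>0]
(B,P): not NE [P1→C gives 9>0; P2→Q gives 10>0]
(B,Q): not NE [P1→A gives 8>2]
(B,R): not NE [P1→C gives 10>9; P2→Q gives 10>7]
(B,S): not NE [P2→Q gives 10>5]
(C,P): not NE [P2→R gives 7>6]
(C,Q): not NE [P1→A gives 8>0; P2→R gives 7>5]
(C,R): NE
(C,S): not NE [P1→B gives 7>1; P2→R gives 7>3]
(D,P): not NE [P1→C gives 9>7]
(D,Q): not NE [P1→A gives 8>6; P2→P gives 9>8]
(D,R): not NE [P1→C gives 10>0; P2→P gives 9>7]
(D,S): not NE [P1→B gives 7>3; P2→P gives 9>4]

PSNE = {(C,R)}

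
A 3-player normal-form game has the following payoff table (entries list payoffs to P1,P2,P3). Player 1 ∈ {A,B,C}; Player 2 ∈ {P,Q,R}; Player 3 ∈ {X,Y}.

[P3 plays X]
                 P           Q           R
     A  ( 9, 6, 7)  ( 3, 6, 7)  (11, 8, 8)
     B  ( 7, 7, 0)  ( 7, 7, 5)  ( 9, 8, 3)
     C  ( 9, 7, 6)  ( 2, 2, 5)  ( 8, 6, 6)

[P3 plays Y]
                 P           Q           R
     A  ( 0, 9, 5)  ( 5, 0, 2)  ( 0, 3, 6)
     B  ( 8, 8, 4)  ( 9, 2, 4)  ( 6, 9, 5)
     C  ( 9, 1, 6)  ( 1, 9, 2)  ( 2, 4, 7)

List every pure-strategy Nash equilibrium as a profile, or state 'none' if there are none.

(A,P,X): not NE [P2→R gives 8>6]
(A,P,Y): not NE [P1→C gives 9>0; P3→X gives 7>5]
(A,Q,X): not NE [P1→B gives 7>3; P2→R gives 8>6]
(A,Q,Y): not NE [P1→B gives 9>5; P2→P gives 9>0; P3→X gives 7>2]
(A,R,X): NE
(A,R,Y): not NE [P1→B gives 6>0; P2→P gives 9>3; P3→X gives 8>6]
(B,P,X): not NE [P1→C gives 9>7; P2→R gives 8>7; P3→Y gives 4>0]
(B,P,Y): not NE [P1→C gives 9>8; P2→R gives 9>8]
(B,Q,X): not NE [P2→R gives 8>7]
(B,Q,Y): not NE [P2→R gives 9>2; P3→X gives 5>4]
(B,R,X): not NE [P1→A gives 11>9; P3→Y gives 5>3]
(B,R,Y): NE
(C,P,X): NE
(C,P,Y): not NE [P2→Q gives 9>1]
(C,Q,X): not NE [P1→B gives 7>2; P2→P gives 7>2]
(C,Q,Y): not NE [P1→B gives 9>1; P3→X gives 5>2]
(C,R,X): not NE [P1→A gives 11>8; P2→P gives 7>6; P3→Y gives 7>6]
(C,R,Y): not NE [P1→B gives 6>2; P2→Q gives 9>4]

PSNE = {(A,R,X), (B,R,Y), (C,P,X)}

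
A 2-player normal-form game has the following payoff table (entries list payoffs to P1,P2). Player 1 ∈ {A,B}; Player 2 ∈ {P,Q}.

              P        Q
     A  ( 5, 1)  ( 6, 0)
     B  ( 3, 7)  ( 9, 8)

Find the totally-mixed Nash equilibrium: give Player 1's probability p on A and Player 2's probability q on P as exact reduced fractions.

p=1/2, q=3/5

P1 indiff ⇒ q·5+(1-q)·6 = q·3+(1-q)·9 ⇒ q(2) = (1-q)(3) ⇒ q = 3/5
P2 indiff ⇒ p·1+(1-p)·7 = p·0+(1-p)·8 ⇒ p(1) = (1-p)(1) ⇒ p = 1/2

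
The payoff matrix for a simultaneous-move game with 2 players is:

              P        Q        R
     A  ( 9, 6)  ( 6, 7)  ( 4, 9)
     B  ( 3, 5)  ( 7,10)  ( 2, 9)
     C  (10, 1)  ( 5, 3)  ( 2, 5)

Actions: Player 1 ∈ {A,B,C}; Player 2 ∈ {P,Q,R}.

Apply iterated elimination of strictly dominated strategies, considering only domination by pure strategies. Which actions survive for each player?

P2 drop P (Q beats it: A:7>6 B:10>5 C:3>1)
P1 drop C (A beats it: Q:6>5 R:4>2)
P1→{A,B} P2→{Q,R}

IESDS → P1:{A,B} P2:{Q,R}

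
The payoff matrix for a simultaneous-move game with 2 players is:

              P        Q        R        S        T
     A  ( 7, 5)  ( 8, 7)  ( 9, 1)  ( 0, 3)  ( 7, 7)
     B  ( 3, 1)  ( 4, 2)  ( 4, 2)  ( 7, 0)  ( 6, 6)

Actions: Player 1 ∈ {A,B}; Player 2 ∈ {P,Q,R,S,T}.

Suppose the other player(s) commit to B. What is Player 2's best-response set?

argmax u_2 = {T}

u_2(P vs B) = 1
u_2(Q vs B) = 2
u_2(R vs B) = 2
u_2(S vs B) = 0
u_2(T vs B) = 6
max payoff 6 at {T}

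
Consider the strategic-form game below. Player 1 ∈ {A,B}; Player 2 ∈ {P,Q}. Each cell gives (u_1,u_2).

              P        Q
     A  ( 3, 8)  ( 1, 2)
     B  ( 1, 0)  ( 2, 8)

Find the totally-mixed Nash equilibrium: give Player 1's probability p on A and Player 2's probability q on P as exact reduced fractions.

p=4/7, q=1/3

P1 indiff ⇒ q·3+(1-q)·1 = q·1+(1-q)·2 ⇒ q(2) = (1-q)(1) ⇒ q = 1/3
P2 indiff ⇒ p·8+(1-p)·0 = p·2+(1-p)·8 ⇒ p(6) = (1-p)(8) ⇒ p = 4/7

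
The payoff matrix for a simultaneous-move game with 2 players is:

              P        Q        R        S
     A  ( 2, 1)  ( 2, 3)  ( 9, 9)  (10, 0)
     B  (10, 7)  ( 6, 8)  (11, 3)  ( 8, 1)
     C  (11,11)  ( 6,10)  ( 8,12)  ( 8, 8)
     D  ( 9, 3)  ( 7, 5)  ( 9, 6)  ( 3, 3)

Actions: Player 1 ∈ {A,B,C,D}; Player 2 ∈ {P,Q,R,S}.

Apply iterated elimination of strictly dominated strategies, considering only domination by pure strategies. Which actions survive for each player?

Remaining: P1:{B,C,D} P2:{P,Q,R}

P2 drop S (Q beats it: A:3>0 B:8>1 C:10>8 D:5>3)
P1 drop A (B beats it: P:10>2 Q:6>2 R:11>9)
P1→{B,C,D} P2→{P,Q,R}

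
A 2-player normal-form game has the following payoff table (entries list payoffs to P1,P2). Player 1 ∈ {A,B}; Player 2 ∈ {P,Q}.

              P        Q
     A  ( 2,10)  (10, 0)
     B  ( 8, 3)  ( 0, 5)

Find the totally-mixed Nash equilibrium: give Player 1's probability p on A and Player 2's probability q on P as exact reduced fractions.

(p,q) = (1/6, 5/8)

P1 indiff ⇒ q·2+(1-q)·10 = q·8+(1-q)·0 ⇒ q(-6) = (1-q)(-10) ⇒ q = 5/8
P2 indiff ⇒ p·10+(1-p)·3 = p·0+(1-p)·5 ⇒ p(10) = (1-p)(2) ⇒ p = 1/6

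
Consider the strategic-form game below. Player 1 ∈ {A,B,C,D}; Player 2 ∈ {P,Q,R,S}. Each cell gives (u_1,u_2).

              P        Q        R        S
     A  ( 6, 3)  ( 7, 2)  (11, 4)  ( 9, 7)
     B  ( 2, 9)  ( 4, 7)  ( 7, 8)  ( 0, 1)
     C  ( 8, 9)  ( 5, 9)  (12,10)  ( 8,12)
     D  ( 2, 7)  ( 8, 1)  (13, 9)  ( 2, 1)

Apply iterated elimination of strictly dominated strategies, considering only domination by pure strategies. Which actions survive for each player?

P1 drop B (A beats it: P:6>2 Q:7>4 R:11>7 S:9>0)
P2 drop P (R beats it: A:4>3 C:10>9 D:9>7)
P2 drop Q (R beats it: A:4>2 C:10>9 D:9>1)
P1→{A,C,D} P2→{R,S}

Remaining: P1:{A,C,D} P2:{R,S}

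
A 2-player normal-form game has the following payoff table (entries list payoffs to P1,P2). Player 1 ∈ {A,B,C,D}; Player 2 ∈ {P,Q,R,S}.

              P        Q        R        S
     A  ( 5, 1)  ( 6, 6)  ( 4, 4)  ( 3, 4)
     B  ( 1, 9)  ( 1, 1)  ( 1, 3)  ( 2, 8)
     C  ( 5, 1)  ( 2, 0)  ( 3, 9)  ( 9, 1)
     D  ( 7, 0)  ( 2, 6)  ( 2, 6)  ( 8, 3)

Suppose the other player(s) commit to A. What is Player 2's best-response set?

argmax u_2 = {Q}

u_2(P vs A) = 1
u_2(Q vs A) = 6
u_2(R vs A) = 4
u_2(S vs A) = 4
max payoff 6 at {Q}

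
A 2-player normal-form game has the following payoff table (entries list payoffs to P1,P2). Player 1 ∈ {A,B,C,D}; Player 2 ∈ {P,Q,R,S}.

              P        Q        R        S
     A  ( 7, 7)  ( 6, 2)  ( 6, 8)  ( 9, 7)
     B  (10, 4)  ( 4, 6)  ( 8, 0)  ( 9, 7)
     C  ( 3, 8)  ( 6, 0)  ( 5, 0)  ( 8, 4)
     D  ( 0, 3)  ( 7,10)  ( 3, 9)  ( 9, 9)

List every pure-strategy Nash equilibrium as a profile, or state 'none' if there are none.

(A,P): not NE [P1→B gives 10>7; P2→R gives 8>7]
(A,Q): not NE [P1→D gives 7>6; P2→R gives 8>2]
(A,R): not NE [P1→B gives 8>6]
(A,S): not NE [P2→R gives 8>7]
(B,P): not NE [P2→S gives 7>4]
(B,Q): not NE [P1→D gives 7>4; P2→S gives 7>6]
(B,R): not NE [P2→S gives 7>0]
(B,S): NE
(C,P): not NE [P1→B gives 10>3]
(C,Q): not NE [P1→D gives 7>6; P2→P gives 8>0]
(C,R): not NE [P1→B gives 8>5; P2→P gives 8>0]
(C,S): not NE [P1→D gives 9>8; P2→P gives 8>4]
(D,P): not NE [P1→B gives 10>0; P2→Q gives 10>3]
(D,Q): NE
(D,R): not NE [P1→B gives 8>3; P2→Q gives 10>9]
(D,S): not NE [P2→Q gives 10>9]

Nash profiles: (B,S), (D,Q)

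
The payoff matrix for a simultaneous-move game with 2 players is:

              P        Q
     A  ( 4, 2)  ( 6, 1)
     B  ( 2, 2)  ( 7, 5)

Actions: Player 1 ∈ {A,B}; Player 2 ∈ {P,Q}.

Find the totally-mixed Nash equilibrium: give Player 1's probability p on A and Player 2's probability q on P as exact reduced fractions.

P1 indiff ⇒ q·4+(1-q)·6 = q·2+(1-q)·7 ⇒ q(2) = (1-q)(1) ⇒ q = 1/3
P2 indiff ⇒ p·2+(1-p)·2 = p·1+(1-p)·5 ⇒ p(1) = (1-p)(3) ⇒ p = 3/4

P1 mixes 3/4 on A; P2 mixes 1/3 on P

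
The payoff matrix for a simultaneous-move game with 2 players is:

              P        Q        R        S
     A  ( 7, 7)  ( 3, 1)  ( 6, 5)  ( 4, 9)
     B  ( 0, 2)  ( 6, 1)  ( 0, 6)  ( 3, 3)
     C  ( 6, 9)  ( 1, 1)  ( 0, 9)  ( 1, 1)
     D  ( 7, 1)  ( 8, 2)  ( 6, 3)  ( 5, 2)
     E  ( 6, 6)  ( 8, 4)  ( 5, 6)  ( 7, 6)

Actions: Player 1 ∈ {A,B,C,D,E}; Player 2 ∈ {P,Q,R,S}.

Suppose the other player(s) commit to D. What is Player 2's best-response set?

u_2(P vs D) = 1
u_2(Q vs D) = 2
u_2(R vs D) = 3
u_2(S vs D) = 2
max payoff 3 at {R}

P2 best: {R}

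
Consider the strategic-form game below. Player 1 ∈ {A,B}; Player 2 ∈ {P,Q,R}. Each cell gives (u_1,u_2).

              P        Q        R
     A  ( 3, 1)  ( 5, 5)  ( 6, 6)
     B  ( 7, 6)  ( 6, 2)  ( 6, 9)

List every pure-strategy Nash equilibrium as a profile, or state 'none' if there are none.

(A,P): not NE [P1→B gives 7>3; P2→R gives 6>1]
(A,Q): not NE [P1→B gives 6>5; P2→R gives 6>5]
(A,R): NE
(B,P): not NE [P2→R gives 9>6]
(B,Q): not NE [P2→R gives 9>2]
(B,R): NE

NE set: (A,R), (B,R)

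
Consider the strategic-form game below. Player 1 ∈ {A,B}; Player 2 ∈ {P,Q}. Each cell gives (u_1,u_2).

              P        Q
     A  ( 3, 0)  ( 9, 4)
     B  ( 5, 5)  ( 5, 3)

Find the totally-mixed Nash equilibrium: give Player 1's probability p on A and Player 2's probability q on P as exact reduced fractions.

(p,q) = (1/3, 2/3)

P1 indiff ⇒ q·3+(1-q)·9 = q·5+(1-q)·5 ⇒ q(-2) = (1-q)(-4) ⇒ q = 2/3
P2 indiff ⇒ p·0+(1-p)·5 = p·4+(1-p)·3 ⇒ p(-4) = (1-p)(-2) ⇒ p = 1/3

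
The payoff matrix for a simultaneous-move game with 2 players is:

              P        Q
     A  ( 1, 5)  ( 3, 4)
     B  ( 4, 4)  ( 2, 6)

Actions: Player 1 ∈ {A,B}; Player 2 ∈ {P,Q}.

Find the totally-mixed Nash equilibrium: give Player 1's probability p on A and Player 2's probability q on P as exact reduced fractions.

P1 indiff ⇒ q·1+(1-q)·3 = q·4+(1-q)·2 ⇒ q(-3) = (1-q)(-1) ⇒ q = 1/4
P2 indiff ⇒ p·5+(1-p)·4 = p·4+(1-p)·6 ⇒ p(1) = (1-p)(2) ⇒ p = 2/3

(p,q) = (2/3, 1/4)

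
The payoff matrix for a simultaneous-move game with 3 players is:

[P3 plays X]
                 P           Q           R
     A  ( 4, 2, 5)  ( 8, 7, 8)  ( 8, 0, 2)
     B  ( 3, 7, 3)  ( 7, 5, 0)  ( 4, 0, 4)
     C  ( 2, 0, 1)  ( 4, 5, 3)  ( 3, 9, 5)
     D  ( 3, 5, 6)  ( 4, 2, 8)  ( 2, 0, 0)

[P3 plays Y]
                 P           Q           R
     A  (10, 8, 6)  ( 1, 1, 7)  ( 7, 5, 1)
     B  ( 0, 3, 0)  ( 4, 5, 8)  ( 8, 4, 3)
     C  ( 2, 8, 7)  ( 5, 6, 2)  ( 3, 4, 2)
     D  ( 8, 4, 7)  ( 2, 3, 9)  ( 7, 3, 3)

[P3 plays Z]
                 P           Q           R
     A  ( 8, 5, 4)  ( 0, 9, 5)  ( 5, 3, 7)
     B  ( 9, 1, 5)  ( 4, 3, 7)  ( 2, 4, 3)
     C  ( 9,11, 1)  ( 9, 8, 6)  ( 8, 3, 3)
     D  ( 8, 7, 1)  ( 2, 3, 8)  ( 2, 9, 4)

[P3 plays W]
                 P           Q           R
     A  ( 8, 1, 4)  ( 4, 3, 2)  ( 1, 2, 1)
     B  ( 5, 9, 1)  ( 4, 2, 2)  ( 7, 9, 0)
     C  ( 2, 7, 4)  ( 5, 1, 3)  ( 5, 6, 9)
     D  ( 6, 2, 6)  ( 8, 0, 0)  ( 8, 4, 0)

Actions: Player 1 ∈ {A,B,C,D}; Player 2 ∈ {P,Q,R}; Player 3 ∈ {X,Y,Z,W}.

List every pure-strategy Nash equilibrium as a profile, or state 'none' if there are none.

(A,P,X): not NE [P2→Q gives 7>2; P3→Y gives 6>5]
(A,P,Y): NE
(A,P,Z): not NE [P1→C gives 9>8; P2→Q gives 9>5; P3→Y gives 6>4]
(A,P,W): not NE [P2→Q gives 3>1; P3→Y gives 6>4]
(A,Q,X): NE
(A,Q,Y): not NE [P1→C gives 5>1; P2→P gives 8>1; P3→X gives 8>7]
(A,Q,Z): not NE [P1→C gives 9>0; P3→X gives 8>5]
(A,Q,W): not NE [P1→D gives 8>4; P3→X gives 8>2]
(A,R,X): not NE [P2→Q gives 7>0; P3→Z gives 7>2]
(A,R,Y): not NE [P1→B gives 8>7; P2→P gives 8>5; P3→Z gives 7>1]
(A,R,Z): not NE [P1→C gives 8>5; P2→Q gives 9>3]
(A,R,W): not NE [P1→D gives 8>1; P2→Q gives 3>2; P3→Z gives 7>1]
(B,P,X): not NE [P1→A gives 4>3; P3→Z gives 5>3]
(B,P,Y): not NE [P1→A gives 10>0; P2→Q gives 5>3; P3→Z gives 5>0]
(B,P,Z): not NE [P2→R gives 4>1]
(B,P,W): not NE [P1→A gives 8>5; P3→Z gives 5>1]
(B,Q,X): not NE [P1→A gives 8>7; P2→P gives 7>5; P3→Y gives 8>0]
(B,Q,Y): not NE [P1→C gives 5>4]
(B,Q,Z): not NE [P1→C gives 9>4; P2→R gives 4>3; P3→Y gives 8>7]
(B,Q,W): not NE [P1→D gives 8>4; P2→R gives 9>2; P3→Y gives 8>2]
(B,R,X): not NE [P1→A gives 8>4; P2→P gives 7>0]
(B,R,Y): not NE [P2→Q gives 5>4; P3→X gives 4>3]
(B,R,Z): not NE [P1→C gives 8>2; P3→X gives 4>3]
(B,R,W): not NE [P1→D gives 8>7; P3→X gives 4>0]
(C,P,X): not NE [P1→A gives 4>2; P2→R gives 9>0; P3→Y gives 7>1]
(C,P,Y): not NE [P1→A gives 10>2]
(C,P,Z): not NE [P3→Y gives 7>1]
(C,P,W): not NE [P1→A gives 8>2; P3→Y gives 7>4]
(C,Q,X): not NE [P1→A gives 8>4; P2→R gives 9>5; P3→Z gives 6>3]
(C,Q,Y): not NE [P2→P gives 8>6; P3→Z gives 6>2]
(C,Q,Z): not NE [P2→P gives 11>8]
(C,Q,W): not NE [P1→D gives 8>5; P2→P gives 7>1; P3→Z gives 6>3]
(C,R,X): not NE [P1→A gives 8>3; P3→W gives 9>5]
(C,R,Y): not NE [P1→B gives 8>3; P2→P gives 8>4; P3→W gives 9>2]
(C,R,Z): not NE [P2→P gives 11>3; P3→W gives 9>3]
(C,R,W): not NE [P1→D gives 8>5; P2→P gives 7>6]
(D,P,X): not NE [P1→A gives 4>3; P3→Y gives 7>6]
(D,P,Y): not NE [P1→A gives 10>8]
(D,P,Z): not NE [P1→C gives 9>8; P2→R gives 9>7; P3→Y gives 7>1]
(D,P,W): not NE [P1→A gives 8>6; P2→R gives 4>2; P3→Y gives 7>6]
(D,Q,X): not NE [P1→A gives 8>4; P2→P gives 5>2; P3→Y gives 9>8]
(D,Q,Y): not NE [P1→C gives 5>2; P2→P gives 4>3]
(D,Q,Z): not NE [P1→C gives 9>2; P2→R gives 9>3; P3→Y gives 9>8]
(D,Q,W): not NE [P2→R gives 4>0; P3→Y gives 9>0]
(D,R,X): not NE [P1→A gives 8>2; P2→P gives 5>0; P3→Z gives 4>0]
(D,R,Y): not NE [P1→B gives 8>7; P2→P gives 4>3; P3→Z gives 4>3]
(D,R,Z): not NE [P1→C gives 8>2]
(D,R,W): not NE [P3→Z gives 4>0]

NE set: (A,P,Y), (A,Q,X)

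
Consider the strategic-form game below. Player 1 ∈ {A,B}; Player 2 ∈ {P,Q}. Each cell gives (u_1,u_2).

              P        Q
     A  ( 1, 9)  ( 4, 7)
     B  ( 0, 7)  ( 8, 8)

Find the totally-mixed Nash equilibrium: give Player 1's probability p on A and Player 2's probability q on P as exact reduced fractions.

P1 indiff ⇒ q·1+(1-q)·4 = q·0+(1-q)·8 ⇒ q(1) = (1-q)(4) ⇒ q = 4/5
P2 indiff ⇒ p·9+(1-p)·7 = p·7+(1-p)·8 ⇒ p(2) = (1-p)(1) ⇒ p = 1/3

P1 mixes 1/3 on A; P2 mixes 4/5 on P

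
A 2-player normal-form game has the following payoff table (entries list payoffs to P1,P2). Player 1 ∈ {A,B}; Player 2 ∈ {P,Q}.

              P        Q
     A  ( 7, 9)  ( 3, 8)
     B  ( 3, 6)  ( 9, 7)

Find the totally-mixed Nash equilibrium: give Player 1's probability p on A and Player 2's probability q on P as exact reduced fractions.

P1 mixes 1/2 on A; P2 mixes 3/5 on P

P1 indiff ⇒ q·7+(1-q)·3 = q·3+(1-q)·9 ⇒ q(4) = (1-q)(6) ⇒ q = 3/5
P2 indiff ⇒ p·9+(1-p)·6 = p·8+(1-p)·7 ⇒ p(1) = (1-p)(1) ⇒ p = 1/2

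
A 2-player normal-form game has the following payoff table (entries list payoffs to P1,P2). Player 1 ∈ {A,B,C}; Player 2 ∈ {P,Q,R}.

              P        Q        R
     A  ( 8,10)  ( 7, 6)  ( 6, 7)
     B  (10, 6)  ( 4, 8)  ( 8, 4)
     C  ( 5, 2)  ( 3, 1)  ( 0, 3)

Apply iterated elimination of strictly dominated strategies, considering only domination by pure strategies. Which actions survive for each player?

IESDS → P1:{A,B} P2:{P,Q}

P1 drop C (A beats it: P:8>5 Q:7>3 R:6>0)
P2 drop R (P beats it: A:10>7 B:6>4)
P1→{A,B} P2→{P,Q}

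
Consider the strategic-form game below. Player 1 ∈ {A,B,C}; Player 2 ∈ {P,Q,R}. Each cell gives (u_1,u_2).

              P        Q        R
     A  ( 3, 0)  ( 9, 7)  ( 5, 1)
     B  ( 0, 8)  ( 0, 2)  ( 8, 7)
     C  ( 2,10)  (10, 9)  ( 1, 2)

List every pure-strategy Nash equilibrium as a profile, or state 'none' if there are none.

Equilibria: none

(A,P): not NE [P2→Q gives 7>0]
(A,Q): not NE [P1→C gives 10>9]
(A,R): not NE [P1→B gives 8>5; P2→Q gives 7>1]
(B,P): not NE [P1→A gives 3>0]
(B,Q): not NE [P1→C gives 10>0; P2→P gives 8>2]
(B,R): not NE [P2→P gives 8>7]
(C,P): not NE [P1→A gives 3>2]
(C,Q): not NE [P2→P gives 10>9]
(C,R): not NE [P1→B gives 8>1; P2→P gives 10>2]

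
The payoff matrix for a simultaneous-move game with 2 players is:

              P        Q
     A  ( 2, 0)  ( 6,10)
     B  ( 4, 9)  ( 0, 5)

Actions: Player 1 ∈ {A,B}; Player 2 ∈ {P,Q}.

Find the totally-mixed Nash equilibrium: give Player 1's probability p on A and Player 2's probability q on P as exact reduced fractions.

P1 mixes 2/7 on A; P2 mixes 3/4 on P

P1 indiff ⇒ q·2+(1-q)·6 = q·4+(1-q)·0 ⇒ q(-2) = (1-q)(-6) ⇒ q = 3/4
P2 indiff ⇒ p·0+(1-p)·9 = p·10+(1-p)·5 ⇒ p(-10) = (1-p)(-4) ⇒ p = 2/7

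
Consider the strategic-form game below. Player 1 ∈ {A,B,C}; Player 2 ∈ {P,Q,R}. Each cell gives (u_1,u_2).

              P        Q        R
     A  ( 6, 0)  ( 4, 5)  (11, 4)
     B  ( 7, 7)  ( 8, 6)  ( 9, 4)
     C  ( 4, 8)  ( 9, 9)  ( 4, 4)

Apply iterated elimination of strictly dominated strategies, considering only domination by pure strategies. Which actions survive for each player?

P2 drop R (Q beats it: A:5>4 B:6>4 C:9>4)
P1 drop A (B beats it: P:7>6 Q:8>4)
P1→{B,C} P2→{P,Q}

Survivors P1:{B,C} P2:{P,Q}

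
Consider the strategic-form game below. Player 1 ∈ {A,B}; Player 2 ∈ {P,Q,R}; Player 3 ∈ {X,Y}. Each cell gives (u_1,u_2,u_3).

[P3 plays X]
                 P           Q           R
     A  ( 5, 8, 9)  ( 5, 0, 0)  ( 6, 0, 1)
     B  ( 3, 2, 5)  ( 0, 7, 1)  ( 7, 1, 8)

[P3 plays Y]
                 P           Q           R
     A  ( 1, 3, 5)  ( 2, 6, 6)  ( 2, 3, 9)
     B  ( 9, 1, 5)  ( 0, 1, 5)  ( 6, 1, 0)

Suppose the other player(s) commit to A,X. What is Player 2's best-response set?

u_2(P vs A,X) = 8
u_2(Q vs A,X) = 0
u_2(R vs A,X) = 0
max payoff 8 at {P}

argmax u_2 = {P}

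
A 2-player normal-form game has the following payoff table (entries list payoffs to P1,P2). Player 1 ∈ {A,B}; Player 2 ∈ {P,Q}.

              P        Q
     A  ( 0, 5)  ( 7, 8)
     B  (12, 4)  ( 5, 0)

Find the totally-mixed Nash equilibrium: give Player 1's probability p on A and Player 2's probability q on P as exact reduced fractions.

P1 indiff ⇒ q·0+(1-q)·7 = q·12+(1-q)·5 ⇒ q(-12) = (1-q)(-2) ⇒ q = 1/7
P2 indiff ⇒ p·5+(1-p)·4 = p·8+(1-p)·0 ⇒ p(-3) = (1-p)(-4) ⇒ p = 4/7

p=4/7, q=1/7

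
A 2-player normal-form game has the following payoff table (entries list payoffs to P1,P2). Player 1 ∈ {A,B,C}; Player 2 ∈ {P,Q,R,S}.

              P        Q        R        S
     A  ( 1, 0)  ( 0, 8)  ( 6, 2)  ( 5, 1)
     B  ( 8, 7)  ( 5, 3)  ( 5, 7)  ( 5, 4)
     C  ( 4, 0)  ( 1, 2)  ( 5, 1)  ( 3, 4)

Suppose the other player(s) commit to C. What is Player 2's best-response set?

BR_2 = {S}

u_2(P vs C) = 0
u_2(Q vs C) = 2
u_2(R vs C) = 1
u_2(S vs C) = 4
max payoff 4 at {S}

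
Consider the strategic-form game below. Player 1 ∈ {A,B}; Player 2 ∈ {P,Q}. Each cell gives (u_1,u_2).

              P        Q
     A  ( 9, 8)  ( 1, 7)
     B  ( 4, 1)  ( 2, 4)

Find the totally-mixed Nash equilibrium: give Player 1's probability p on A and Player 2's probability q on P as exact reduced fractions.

(p,q) = (3/4, 1/6)

P1 indiff ⇒ q·9+(1-q)·1 = q·4+(1-q)·2 ⇒ q(5) = (1-q)(1) ⇒ q = 1/6
P2 indiff ⇒ p·8+(1-p)·1 = p·7+(1-p)·4 ⇒ p(1) = (1-p)(3) ⇒ p = 3/4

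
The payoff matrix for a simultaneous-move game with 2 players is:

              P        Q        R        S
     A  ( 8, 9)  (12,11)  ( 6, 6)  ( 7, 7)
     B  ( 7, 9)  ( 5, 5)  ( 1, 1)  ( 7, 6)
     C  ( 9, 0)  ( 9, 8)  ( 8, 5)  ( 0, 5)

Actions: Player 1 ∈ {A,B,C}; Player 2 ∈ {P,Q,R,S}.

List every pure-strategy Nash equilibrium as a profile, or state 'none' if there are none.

(A,P): not NE [P1→C gives 9>8; P2→Q gives 11>9]
(A,Q): NE
(A,R): not NE [P1→C gives 8>6; P2→Q gives 11>6]
(A,S): not NE [P2→Q gives 11>7]
(B,P): not NE [P1→C gives 9>7]
(B,Q): not NE [P1→A gives 12>5; P2→P gives 9>5]
(B,R): not NE [P1→C gives 8>1; P2→P gives 9>1]
(B,S): not NE [P2→P gives 9>6]
(C,P): not NE [P2→Q gives 8>0]
(C,Q): not NE [P1→A gives 12>9]
(C,R): not NE [P2→Q gives 8>5]
(C,S): not NE [P1→B gives 7>0; P2→Q gives 8>5]

PSNE = {(A,Q)}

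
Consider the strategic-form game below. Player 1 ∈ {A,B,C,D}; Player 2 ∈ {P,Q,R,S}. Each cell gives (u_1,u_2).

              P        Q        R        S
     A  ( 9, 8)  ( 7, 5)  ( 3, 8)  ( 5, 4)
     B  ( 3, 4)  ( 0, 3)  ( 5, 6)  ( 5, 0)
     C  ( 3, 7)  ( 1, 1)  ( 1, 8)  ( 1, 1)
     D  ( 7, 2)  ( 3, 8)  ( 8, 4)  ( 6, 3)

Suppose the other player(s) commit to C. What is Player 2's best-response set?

BR_2 = {R}

u_2(P vs C) = 7
u_2(Q vs C) = 1
u_2(R vs C) = 8
u_2(S vs C) = 1
max payoff 8 at {R}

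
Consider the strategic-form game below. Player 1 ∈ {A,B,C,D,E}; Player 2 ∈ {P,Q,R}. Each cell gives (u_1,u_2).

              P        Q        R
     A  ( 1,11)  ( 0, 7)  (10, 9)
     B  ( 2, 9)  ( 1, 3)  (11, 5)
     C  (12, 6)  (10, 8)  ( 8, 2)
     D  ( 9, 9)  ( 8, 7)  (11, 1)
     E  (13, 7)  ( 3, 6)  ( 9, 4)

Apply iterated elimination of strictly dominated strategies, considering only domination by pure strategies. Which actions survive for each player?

P1 drop A (B beats it: P:2>1 Q:1>0 R:11>10)
P2 drop R (P beats it: B:9>5 C:6>2 D:9>1 E:7>4)
P1 drop B (C beats it: P:12>2 Q:10>1)
P1 drop D (C beats it: P:12>9 Q:10>8)
P1→{C,E} P2→{P,Q}

IESDS → P1:{C,E} P2:{P,Q}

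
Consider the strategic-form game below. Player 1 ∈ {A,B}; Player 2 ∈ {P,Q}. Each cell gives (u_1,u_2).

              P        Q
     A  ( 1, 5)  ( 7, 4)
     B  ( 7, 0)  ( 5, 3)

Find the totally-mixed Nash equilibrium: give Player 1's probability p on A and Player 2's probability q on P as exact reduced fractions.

(p,q) = (3/4, 1/4)

P1 indiff ⇒ q·1+(1-q)·7 = q·7+(1-q)·5 ⇒ q(-6) = (1-q)(-2) ⇒ q = 1/4
P2 indiff ⇒ p·5+(1-p)·0 = p·4+(1-p)·3 ⇒ p(1) = (1-p)(3) ⇒ p = 3/4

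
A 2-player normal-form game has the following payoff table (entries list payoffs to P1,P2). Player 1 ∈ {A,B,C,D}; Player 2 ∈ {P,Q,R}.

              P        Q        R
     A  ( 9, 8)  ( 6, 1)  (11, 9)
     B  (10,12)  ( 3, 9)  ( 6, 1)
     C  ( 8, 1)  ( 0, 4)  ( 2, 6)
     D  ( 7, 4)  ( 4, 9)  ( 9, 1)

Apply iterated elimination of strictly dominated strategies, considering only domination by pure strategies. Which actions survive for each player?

P1 drop C (A beats it: P:9>8 Q:6>0 R:11>2)
P1 drop D (A beats it: P:9>7 Q:6>4 R:11>9)
P2 drop Q (P beats it: A:8>1 B:12>9)
P1→{A,B} P2→{P,R}

Survivors P1:{A,B} P2:{P,R}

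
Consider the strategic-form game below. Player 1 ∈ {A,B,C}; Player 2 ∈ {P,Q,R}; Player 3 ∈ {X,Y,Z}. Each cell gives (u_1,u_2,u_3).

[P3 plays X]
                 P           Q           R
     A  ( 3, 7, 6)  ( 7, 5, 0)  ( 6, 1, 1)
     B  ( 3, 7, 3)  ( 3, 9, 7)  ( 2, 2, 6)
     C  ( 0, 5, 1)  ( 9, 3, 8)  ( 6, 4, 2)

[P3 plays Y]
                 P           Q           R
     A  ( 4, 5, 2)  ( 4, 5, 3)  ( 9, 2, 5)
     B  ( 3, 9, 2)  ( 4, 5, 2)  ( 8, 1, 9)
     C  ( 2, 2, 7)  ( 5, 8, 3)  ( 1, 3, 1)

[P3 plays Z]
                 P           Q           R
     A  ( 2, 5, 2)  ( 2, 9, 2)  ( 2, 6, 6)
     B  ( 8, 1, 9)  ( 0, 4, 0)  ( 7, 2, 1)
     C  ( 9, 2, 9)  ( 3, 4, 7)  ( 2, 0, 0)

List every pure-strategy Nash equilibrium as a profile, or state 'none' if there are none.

Nash profiles: (A,P,X)

(A,P,X): NE
(A,P,Y): not NE [P3→X gives 6>2]
(A,P,Z): not NE [P1→C gives 9>2; P2→Q gives 9>5; P3→X gives 6>2]
(A,Q,X): not NE [P1→C gives 9>7; P2→P gives 7>5; P3→Y gives 3>0]
(A,Q,Y): not NE [P1→C gives 5>4]
(A,Q,Z): not NE [P1→C gives 3>2; P3→Y gives 3>2]
(A,R,X): not NE [P2→P gives 7>1; P3→Z gives 6>1]
(A,R,Y): not NE [P2→Q gives 5>2; P3→Z gives 6>5]
(A,R,Z): not NE [P1→B gives 7>2; P2→Q gives 9>6]
(B,P,X): not NE [P2→Q gives 9>7; P3→Z gives 9>3]
(B,P,Y): not NE [P1→A gives 4>3; P3→Z gives 9>2]
(B,P,Z): not NE [P1→C gives 9>8; P2→Q gives 4>1]
(B,Q,X): not NE [P1→C gives 9>3]
(B,Q,Y): not NE [P1→C gives 5>4; P2→P gives 9>5; P3→X gives 7>2]
(B,Q,Z): not NE [P1→C gives 3>0; P3→X gives 7>0]
(B,R,X): not NE [P1→C gives 6>2; P2→Q gives 9>2; P3→Y gives 9>6]
(B,R,Y): not NE [P1→A gives 9>8; P2→P gives 9>1]
(B,R,Z): not NE [P2→Q gives 4>2; P3→Y gives 9>1]
(C,P,X): not NE [P1→B gives 3>0; P3→Z gives 9>1]
(C,P,Y): not NE [P1→A gives 4>2; P2→Q gives 8>2; P3→Z gives 9>7]
(C,P,Z): not NE [P2→Q gives 4>2]
(C,Q,X): not NE [P2→P gives 5>3]
(C,Q,Y): not NE [P3→X gives 8>3]
(C,Q,Z): not NE [P3→X gives 8>7]
(C,R,X): not NE [P2→P gives 5>4]
(C,R,Y): not NE [P1→A gives 9>1; P2→Q gives 8>3; P3→X gives 2>1]
(C,R,Z): not NE [P1→B gives 7>2; P2→Q gives 4>0; P3→X gives 2>0]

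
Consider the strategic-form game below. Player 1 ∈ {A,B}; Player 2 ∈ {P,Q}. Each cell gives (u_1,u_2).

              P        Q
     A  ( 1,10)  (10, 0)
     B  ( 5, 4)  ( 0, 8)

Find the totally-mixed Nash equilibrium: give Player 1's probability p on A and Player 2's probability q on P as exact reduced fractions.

P1 mixes 2/7 on A; P2 mixes 5/7 on P

P1 indiff ⇒ q·1+(1-q)·10 = q·5+(1-q)·0 ⇒ q(-4) = (1-q)(-10) ⇒ q = 5/7
P2 indiff ⇒ p·10+(1-p)·4 = p·0+(1-p)·8 ⇒ p(10) = (1-p)(4) ⇒ p = 2/7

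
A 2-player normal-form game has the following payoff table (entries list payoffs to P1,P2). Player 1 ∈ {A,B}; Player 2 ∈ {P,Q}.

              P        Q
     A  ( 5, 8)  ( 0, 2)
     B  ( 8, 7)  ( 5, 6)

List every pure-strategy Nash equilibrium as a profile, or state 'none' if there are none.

(A,P): not NE [P1→B gives 8>5]
(A,Q): not NE [P1→B gives 5>0; P2→P gives 8>2]
(B,P): NE
(B,Q): not NE [P2→P gives 7>6]

PSNE = {(B,P)}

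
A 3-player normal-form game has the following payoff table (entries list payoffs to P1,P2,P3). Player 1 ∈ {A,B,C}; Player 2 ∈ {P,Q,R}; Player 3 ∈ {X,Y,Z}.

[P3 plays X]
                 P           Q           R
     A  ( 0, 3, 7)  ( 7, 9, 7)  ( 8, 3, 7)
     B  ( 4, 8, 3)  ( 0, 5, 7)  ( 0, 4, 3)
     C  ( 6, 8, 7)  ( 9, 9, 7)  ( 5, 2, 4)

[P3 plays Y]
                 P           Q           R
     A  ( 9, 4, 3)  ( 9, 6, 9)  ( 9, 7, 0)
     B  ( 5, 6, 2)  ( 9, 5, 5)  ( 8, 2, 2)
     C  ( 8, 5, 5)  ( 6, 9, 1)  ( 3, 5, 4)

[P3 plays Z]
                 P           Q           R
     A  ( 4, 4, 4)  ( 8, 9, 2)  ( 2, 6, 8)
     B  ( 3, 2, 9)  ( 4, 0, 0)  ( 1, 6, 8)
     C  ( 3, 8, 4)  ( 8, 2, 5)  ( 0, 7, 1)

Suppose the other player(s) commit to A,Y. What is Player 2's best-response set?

u_2(P vs A,Y) = 4
u_2(Q vs A,Y) = 6
u_2(R vs A,Y) = 7
max payoff 7 at {R}

P2 best: {R}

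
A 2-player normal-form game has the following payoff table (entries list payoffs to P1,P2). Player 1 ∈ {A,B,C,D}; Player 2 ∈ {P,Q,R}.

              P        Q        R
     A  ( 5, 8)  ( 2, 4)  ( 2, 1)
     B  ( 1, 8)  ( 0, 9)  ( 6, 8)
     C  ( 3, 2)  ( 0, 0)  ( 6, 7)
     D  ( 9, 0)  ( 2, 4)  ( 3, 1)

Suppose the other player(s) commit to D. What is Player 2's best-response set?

argmax u_2 = {Q}

u_2(P vs D) = 0
u_2(Q vs D) = 4
u_2(R vs D) = 1
max payoff 4 at {Q}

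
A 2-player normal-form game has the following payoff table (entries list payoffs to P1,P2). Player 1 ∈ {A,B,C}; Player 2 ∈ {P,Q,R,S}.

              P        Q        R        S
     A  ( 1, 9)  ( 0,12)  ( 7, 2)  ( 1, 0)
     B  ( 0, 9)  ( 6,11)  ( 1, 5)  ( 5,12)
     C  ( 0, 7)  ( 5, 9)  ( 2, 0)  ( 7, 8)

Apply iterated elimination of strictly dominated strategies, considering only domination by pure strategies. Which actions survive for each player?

Survivors P1:{B,C} P2:{Q,S}

P2 drop P (Q beats it: A:12>9 B:11>9 C:9>7)
P2 drop R (Q beats it: A:12>2 B:11>5 C:9>0)
P1 drop A (B beats it: Q:6>0 S:5>1)
P1→{B,C} P2→{Q,S}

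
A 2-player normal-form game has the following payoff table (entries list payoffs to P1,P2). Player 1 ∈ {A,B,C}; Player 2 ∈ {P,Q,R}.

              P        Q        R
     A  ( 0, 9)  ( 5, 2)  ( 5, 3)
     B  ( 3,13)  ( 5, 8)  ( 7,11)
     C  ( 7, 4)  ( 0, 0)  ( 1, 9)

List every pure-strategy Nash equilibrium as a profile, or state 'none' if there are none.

(A,P): not NE [P1→C gives 7>0]
(A,Q): not NE [P2→P gives 9>2]
(A,R): not NE [P1→B gives 7>5; P2→P gives 9>3]
(B,P): not NE [P1→C gives 7>3]
(B,Q): not NE [P2→P gives 13>8]
(B,R): not NE [P2→P gives 13>11]
(C,P): not NE [P2→R gives 9>4]
(C,Q): not NE [P1→B gives 5>0; P2→R gives 9>0]
(C,R): not NE [P1→B gives 7>1]

No pure NE.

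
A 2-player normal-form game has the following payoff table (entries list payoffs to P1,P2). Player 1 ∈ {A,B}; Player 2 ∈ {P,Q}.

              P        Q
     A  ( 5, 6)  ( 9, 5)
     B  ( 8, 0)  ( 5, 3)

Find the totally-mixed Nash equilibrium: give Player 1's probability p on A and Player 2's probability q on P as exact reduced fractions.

P1 mixes 3/4 on A; P2 mixes 4/7 on P

P1 indiff ⇒ q·5+(1-q)·9 = q·8+(1-q)·5 ⇒ q(-3) = (1-q)(-4) ⇒ q = 4/7
P2 indiff ⇒ p·6+(1-p)·0 = p·5+(1-p)·3 ⇒ p(1) = (1-p)(3) ⇒ p = 3/4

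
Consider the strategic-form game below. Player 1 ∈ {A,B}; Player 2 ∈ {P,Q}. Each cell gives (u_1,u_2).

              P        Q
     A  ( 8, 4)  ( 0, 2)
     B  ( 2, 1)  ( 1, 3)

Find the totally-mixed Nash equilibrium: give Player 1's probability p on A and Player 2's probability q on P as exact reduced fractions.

P1 indiff ⇒ q·8+(1-q)·0 = q·2+(1-q)·1 ⇒ q(6) = (1-q)(1) ⇒ q = 1/7
P2 indiff ⇒ p·4+(1-p)·1 = p·2+(1-p)·3 ⇒ p(2) = (1-p)(2) ⇒ p = 1/2

P1 mixes 1/2 on A; P2 mixes 1/7 on P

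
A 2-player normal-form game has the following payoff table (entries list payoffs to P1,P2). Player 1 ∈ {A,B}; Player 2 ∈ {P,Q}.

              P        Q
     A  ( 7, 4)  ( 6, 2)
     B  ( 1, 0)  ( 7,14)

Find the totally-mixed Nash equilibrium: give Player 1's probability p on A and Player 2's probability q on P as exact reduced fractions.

P1 indiff ⇒ q·7+(1-q)·6 = q·1+(1-q)·7 ⇒ q(6) = (1-q)(1) ⇒ q = 1/7
P2 indiff ⇒ p·4+(1-p)·0 = p·2+(1-p)·14 ⇒ p(2) = (1-p)(14) ⇒ p = 7/8

p=7/8, q=1/7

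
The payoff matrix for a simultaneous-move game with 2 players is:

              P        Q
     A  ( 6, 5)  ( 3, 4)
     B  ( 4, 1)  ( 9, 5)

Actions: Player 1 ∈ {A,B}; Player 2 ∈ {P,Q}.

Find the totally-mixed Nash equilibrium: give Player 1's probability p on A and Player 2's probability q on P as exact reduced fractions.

P1 mixes 4/5 on A; P2 mixes 3/4 on P

P1 indiff ⇒ q·6+(1-q)·3 = q·4+(1-q)·9 ⇒ q(2) = (1-q)(6) ⇒ q = 3/4
P2 indiff ⇒ p·5+(1-p)·1 = p·4+(1-p)·5 ⇒ p(1) = (1-p)(4) ⇒ p = 4/5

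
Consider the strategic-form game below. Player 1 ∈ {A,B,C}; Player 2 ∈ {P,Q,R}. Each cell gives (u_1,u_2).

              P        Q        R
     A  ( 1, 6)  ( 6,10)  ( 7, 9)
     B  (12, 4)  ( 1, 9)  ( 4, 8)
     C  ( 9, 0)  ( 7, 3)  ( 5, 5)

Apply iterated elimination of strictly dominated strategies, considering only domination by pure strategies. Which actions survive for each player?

IESDS → P1:{A,C} P2:{Q,R}

P2 drop P (Q beats it: A:10>6 B:9>4 C:3>0)
P1 drop B (A beats it: Q:6>1 R:7>4)
P1→{A,C} P2→{Q,R}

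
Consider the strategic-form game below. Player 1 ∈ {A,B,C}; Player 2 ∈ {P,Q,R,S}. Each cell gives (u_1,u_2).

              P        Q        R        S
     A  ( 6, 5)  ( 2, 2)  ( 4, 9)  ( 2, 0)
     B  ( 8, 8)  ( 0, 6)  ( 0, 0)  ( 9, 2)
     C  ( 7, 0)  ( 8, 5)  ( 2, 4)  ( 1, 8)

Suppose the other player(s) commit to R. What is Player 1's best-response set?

argmax u_1 = {A}

u_1(A vs R) = 4
u_1(B vs R) = 0
u_1(C vs R) = 2
max payoff 4 at {A}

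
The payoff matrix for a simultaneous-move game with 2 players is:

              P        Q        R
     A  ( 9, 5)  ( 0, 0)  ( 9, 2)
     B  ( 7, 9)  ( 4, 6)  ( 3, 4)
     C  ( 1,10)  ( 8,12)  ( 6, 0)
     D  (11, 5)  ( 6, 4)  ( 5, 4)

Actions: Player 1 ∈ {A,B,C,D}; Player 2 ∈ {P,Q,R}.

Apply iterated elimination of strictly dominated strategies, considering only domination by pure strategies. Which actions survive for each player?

P1 drop B (D beats it: P:11>7 Q:6>4 R:5>3)
P2 drop R (P beats it: A:5>2 C:10>0 D:5>4)
P1 drop A (D beats it: P:11>9 Q:6>0)
P1→{C,D} P2→{P,Q}

Survivors P1:{C,D} P2:{P,Q}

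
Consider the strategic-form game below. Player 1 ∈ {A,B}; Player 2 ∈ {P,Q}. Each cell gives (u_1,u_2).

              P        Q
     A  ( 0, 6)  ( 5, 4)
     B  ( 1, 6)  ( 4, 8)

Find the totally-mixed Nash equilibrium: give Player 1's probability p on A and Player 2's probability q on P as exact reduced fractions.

P1 indiff ⇒ q·0+(1-q)·5 = q·1+(1-q)·4 ⇒ q(-1) = (1-q)(-1) ⇒ q = 1/2
P2 indiff ⇒ p·6+(1-p)·6 = p·4+(1-p)·8 ⇒ p(2) = (1-p)(2) ⇒ p = 1/2

(p,q) = (1/2, 1/2)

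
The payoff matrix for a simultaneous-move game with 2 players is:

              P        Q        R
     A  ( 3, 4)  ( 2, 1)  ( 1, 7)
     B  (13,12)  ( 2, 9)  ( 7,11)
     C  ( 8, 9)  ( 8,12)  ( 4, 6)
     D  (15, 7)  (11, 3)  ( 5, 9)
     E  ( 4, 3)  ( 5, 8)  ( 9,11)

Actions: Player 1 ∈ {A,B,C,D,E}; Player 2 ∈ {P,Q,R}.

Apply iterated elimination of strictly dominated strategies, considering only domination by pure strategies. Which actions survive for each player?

Remaining: P1:{B,D,E} P2:{P,R}

P1 drop A (C beats it: P:8>3 Q:8>2 R:4>1)
P1 drop C (D beats it: P:15>8 Q:11>8 R:5>4)
P2 drop Q (R beats it: B:11>9 D:9>3 E:11>8)
P1→{B,D,E} P2→{P,R}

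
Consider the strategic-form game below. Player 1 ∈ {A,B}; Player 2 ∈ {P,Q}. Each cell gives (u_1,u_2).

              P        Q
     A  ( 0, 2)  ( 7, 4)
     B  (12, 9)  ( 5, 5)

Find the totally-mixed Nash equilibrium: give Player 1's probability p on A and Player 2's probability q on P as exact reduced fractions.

p=2/3, q=1/7

P1 indiff ⇒ q·0+(1-q)·7 = q·12+(1-q)·5 ⇒ q(-12) = (1-q)(-2) ⇒ q = 1/7
P2 indiff ⇒ p·2+(1-p)·9 = p·4+(1-p)·5 ⇒ p(-2) = (1-p)(-4) ⇒ p = 2/3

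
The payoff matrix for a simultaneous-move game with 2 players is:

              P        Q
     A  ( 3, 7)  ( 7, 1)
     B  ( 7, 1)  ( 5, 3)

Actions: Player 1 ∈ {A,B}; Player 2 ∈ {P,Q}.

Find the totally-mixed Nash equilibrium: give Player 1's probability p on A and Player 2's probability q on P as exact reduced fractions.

P1 mixes 1/4 on A; P2 mixes 1/3 on P

P1 indiff ⇒ q·3+(1-q)·7 = q·7+(1-q)·5 ⇒ q(-4) = (1-q)(-2) ⇒ q = 1/3
P2 indiff ⇒ p·7+(1-p)·1 = p·1+(1-p)·3 ⇒ p(6) = (1-p)(2) ⇒ p = 1/4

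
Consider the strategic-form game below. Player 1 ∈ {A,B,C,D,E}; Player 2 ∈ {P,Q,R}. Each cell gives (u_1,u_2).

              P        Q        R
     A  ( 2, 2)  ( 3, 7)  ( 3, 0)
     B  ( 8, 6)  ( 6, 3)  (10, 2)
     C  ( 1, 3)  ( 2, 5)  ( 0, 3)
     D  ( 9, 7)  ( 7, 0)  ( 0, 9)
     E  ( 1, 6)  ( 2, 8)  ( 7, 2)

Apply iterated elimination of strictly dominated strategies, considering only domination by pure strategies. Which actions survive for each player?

P1 drop A (B beats it: P:8>2 Q:6>3 R:10>3)
P1 drop C (B beats it: P:8>1 Q:6>2 R:10>0)
P1 drop E (B beats it: P:8>1 Q:6>2 R:10>7)
P2 drop Q (P beats it: B:6>3 D:7>0)
P1→{B,D} P2→{P,R}

Remaining: P1:{B,D} P2:{P,R}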